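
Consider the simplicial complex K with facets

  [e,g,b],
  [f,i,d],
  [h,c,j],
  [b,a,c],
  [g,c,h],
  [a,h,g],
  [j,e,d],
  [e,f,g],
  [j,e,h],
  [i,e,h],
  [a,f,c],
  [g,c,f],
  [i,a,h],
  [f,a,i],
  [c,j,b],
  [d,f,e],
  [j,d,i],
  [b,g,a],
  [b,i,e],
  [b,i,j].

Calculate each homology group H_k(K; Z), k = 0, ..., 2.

H_0 ≅ Z,  H_1 ≅ Z ⊕ Z_2,  H_2 = 0.

K has 10 vertices, 30 edges, 20 triangles.
rank ∂_0 = 0, rank ∂_1 = 9 ⇒ b_0 = 10 − 0 − 9 = 1; all invariant factors of ∂_1 are 1 so no torsion. So H_0 = Z.
rank ∂_1 = 9, rank ∂_2 = 20 ⇒ b_1 = 30 − 9 − 20 = 1; ∂_2 has invariant factor(s) [2] giving torsion. So H_1 = Z ⊕ Z_2.
rank ∂_2 = 20, rank ∂_3 = 0 ⇒ b_2 = 20 − 20 − 0 = 0. So H_2 = 0.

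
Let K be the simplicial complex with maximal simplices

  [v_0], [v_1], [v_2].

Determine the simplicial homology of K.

H_0 ≅ Z^3.

Take the total order v_0 < v_1 < v_2 on the vertex set. Then K (dimension 0) consists of the simplices:

  0-simplices (3): [v_0], [v_1], [v_2]

so the chain groups are C_0 ≅ Z^3.

Reading off H_k = ker ∂_k / im ∂_{k+1}:

  H_0: rank C_0 − rank ∂_1 = 3 − 0 = 3, and there is no ∂_1, so H_0 ≅ Z^3.

(K is a triangulation of a set of 3 points.)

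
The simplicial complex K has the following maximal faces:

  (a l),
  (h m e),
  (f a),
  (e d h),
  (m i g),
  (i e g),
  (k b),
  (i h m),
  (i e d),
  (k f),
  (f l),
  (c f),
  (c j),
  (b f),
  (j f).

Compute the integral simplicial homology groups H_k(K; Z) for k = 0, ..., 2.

H_0 ≅ Z^2,  H_1 ≅ Z^4,  H_2 = 0.

Order the vertices as a < b < c < d < e < f < g < h < i < j < k < l < m. Listing each simplex with vertices in this order, K has dimension 2 with simplices:

  0-simplices (13): a, b, c, d, e, f, g, h, i, j, k, l, m
  1-simplices (21): af, al, bf, bk, cf, cj, de, dh, di, eg, eh, ei, em, fj, fk, fl, gi, gm, hi, hm, im
  2-simplices (6): deh, dei, egi, ehm, gim, him

giving chain groups C_0 ≅ Z^13, C_1 ≅ Z^21, C_2 ≅ Z^6.

The boundary map ∂_1: C_1 → C_0 is given by ∂[p,q] = [q] − [p]. For instance
  ∂dh = h − d.
As a 13×21 matrix over Z this has rank 11, with invariant factors (1,1,1,1,1,1,1,1,1,1,1).

The boundary map ∂_2: C_2 → C_1 acts by ∂[p,q,r] = [q,r] − [p,r] + [p,q]. For instance
  ∂dei = ei − di + de,
  ∂gim = im − gm + gi.
As a 21×6 matrix over Z this has rank 6, with invariant factors (1,1,1,1,1,1).

Now H_k = ker ∂_k / im ∂_{k+1}, so:

  H_0: rank C_0 − rank ∂_1 = 13 − 11 = 2, and the invariant factors of ∂_1 are all 1, so H_0 = Z^2.
  H_1: rank ker ∂_1 − rank ∂_2 = (21 − 11) − 6 = 4, and the invariant factors of ∂_2 are all 1, so H_1 = Z^4.
  H_2: rank ker ∂_2 − rank ∂_3 = (6 − 6) − 0 = 0, and there is no ∂_3, so H_2 = 0.

(K is a triangulation of the disjoint union of a wedge of 3 circles and the cylinder S^1 x I.)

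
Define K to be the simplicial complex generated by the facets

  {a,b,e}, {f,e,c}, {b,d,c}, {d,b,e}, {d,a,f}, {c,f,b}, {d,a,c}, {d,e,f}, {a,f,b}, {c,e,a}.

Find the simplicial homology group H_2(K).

We work with the vertex ordering a < b < c < d < e < f. The simplices of K, each written with vertices in increasing order, are:

  0-simplices (6): a, b, c, d, e, f
  1-simplices (15): ab, ac, ad, ae, af, bc, bd, be, bf, cd, ce, cf, de, df, ef
  2-simplices (10): abe, abf, acd, ace, adf, bcd, bcf, bde, cef, def

giving chain groups C_0 ≅ Z^6, C_1 ≅ Z^15, C_2 ≅ Z^10.

∂_1: C_1 → C_0 is given by ∂[p,q] = [q] − [p]. For instance
  ∂ef = f − e.
This gives a 6×15 integer matrix of rank 5; reducing to Smith normal form yields diagonal entries (1,1,1,1,1).

The boundary map ∂_2: C_2 → C_1 acts by ∂[p,q,r] = [q,r] − [p,r] + [p,q]. For instance
  ∂adf = df − af + ad,
  ∂def = ef − df + de.
This gives a 15×10 integer matrix of rank 10; reducing to Smith normal form yields diagonal entries (1,1,1,1,1,1,1,1,1,2).

Reading off H_k = ker ∂_k / im ∂_{k+1}:

  H_2: rank ker ∂_2 − rank ∂_3 = (10 − 10) − 0 = 0, and there is no ∂_3, so H_2 = 0.

(K is a triangulation of the real projective plane RP^2.)

H_2 = 0.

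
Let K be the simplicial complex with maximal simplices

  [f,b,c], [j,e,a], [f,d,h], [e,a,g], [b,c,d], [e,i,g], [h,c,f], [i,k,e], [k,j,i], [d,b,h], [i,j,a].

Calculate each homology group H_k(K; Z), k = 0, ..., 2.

Fix the vertex order a < b < c < d < e < f < g < h < i < j < k and write every simplex with vertices in increasing order. Then dim K = 2 and the simplices of K are:

  0-simplices (11): a, b, c, d, e, f, g, h, i, j, k
  1-simplices (22): ae, ag, ai, aj, bc, bd, bf, bh, cd, cf, ch, df, dh, eg, ei, ej, ek, fh, gi, ij, ik, jk
  2-simplices (11): aeg, aej, aij, bcd, bcf, bdh, cfh, dfh, egi, eik, ijk

so the chain groups are C_0 ≅ Z^11, C_1 ≅ Z^22, C_2 ≅ Z^11.

∂_1: C_1 → C_0 is given by ∂[p,q] = [q] − [p].
This gives a 11×22 integer matrix of rank 9; reducing to Smith normal form yields diagonal entries (1,1,1,1,1,1,1,1,1).

The boundary map ∂_2: C_2 → C_1 sends each 2-simplex [p,q,r] to [q,r] − [p,r] + [p,q]. For instance
  ∂aeg = eg − ag + ae,
  ∂dfh = fh − dh + df.
The 22×11 boundary matrix has rank 11 and Smith normal form diag(1,1,1,1,1,1,1,1,1,1,1).

Computing H_k = (kernel of ∂_k) / (image of ∂_{k+1}):

  H_0: rank C_0 − rank ∂_1 = 11 − 9 = 2, and the invariant factors of ∂_1 are all 1, so H_0 = Z^2.
  H_1: rank ker ∂_1 − rank ∂_2 = (22 − 9) − 11 = 2, and the invariant factors of ∂_2 are all 1, so H_1 = Z^2.
  H_2: rank ker ∂_2 − rank ∂_3 = (11 − 11) − 0 = 0, and there is no ∂_3, so H_2 = 0.

(K is a triangulation of the disjoint union of the Möbius band and the cylinder S^1 x I.)

H_0 = Z^2,  H_1 = Z^2,  H_2 = 0.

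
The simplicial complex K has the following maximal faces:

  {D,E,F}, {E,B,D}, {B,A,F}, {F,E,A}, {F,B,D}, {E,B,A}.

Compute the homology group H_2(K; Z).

H_2 ≅ Z.

We work with the vertex ordering A < B < D < E < F. The simplices of K, each written with vertices in increasing order, are:

  0-simplices (5): A, B, D, E, F
  1-simplices (9): AB, AE, AF, BD, BE, BF, DE, DF, EF
  2-simplices (6): ABE, ABF, AEF, BDE, BDF, DEF

giving chain groups C_0 ≅ Z^5, C_1 ≅ Z^9, C_2 ≅ Z^6.

Boundary ∂_1: C_1 → C_0 sends each edge [p,q] (with p < q) to q − p. For instance
  ∂DE = E − D.
This gives a 5×9 integer matrix of rank 4; reducing to Smith normal form yields diagonal entries (1,1,1,1).

∂_2: C_2 → C_1 maps a triangle to the signed sum of its edges. For instance
  ∂BDF = DF − BF + BD,
  ∂BDE = DE − BE + BD.
As a 9×6 matrix over Z this has rank 5, with invariant factors (1,1,1,1,1).

Reading off H_k = ker ∂_k / im ∂_{k+1}:

  H_2: rank ker ∂_2 − rank ∂_3 = (6 − 5) − 0 = 1, and there is no ∂_3, so H_2 ≅ Z.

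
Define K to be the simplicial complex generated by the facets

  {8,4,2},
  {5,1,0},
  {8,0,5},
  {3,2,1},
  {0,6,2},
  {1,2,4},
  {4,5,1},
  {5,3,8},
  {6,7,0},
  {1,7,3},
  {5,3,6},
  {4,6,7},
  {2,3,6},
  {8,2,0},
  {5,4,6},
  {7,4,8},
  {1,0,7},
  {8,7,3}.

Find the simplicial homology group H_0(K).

H_0 ≅ Z.

Order the vertices as 0 < 1 < 2 < 3 < 4 < 5 < 6 < 7 < 8. Listing each simplex with vertices in this order, K has dimension 2 with simplices:

  0-simplices (9): [0], [1], [2], [3], [4], [5], [6], [7], [8]
  1-simplices (27): (27 of them)
  2-simplices (18): [0,1,5], [0,1,7], [0,2,6], [0,2,8], [0,5,8], [0,6,7], [1,2,3], [1,2,4], [1,3,7], [1,4,5], [2,3,6], [2,4,8], [3,5,6], [3,5,8], [3,7,8], [4,5,6], [4,6,7], [4,7,8]

giving chain groups C_0 ≅ Z^9, C_1 ≅ Z^27, C_2 ≅ Z^18.

Boundary ∂_1: C_1 → C_0 sends each edge [p,q] (with p < q) to q − p. For instance
  ∂[5,6] = [6] − [5].
The resulting 9×27 matrix has rank 8, and its Smith normal form has invariant factors (1,1,1,1,1,1,1,1).

The boundary map ∂_2: C_2 → C_1 acts by ∂[p,q,r] = [q,r] − [p,r] + [p,q]. For instance
  ∂[1,2,3] = [2,3] − [1,3] + [1,2],
  ∂[2,3,6] = [3,6] − [2,6] + [2,3].
The resulting 27×18 matrix has rank 17, and its Smith normal form has invariant factors (1,1,1,1,1,1,1,1,1,1,1,1,1,1,1,1,1).

Now H_k = ker ∂_k / im ∂_{k+1}, so:

  H_0: rank C_0 − rank ∂_1 = 9 − 8 = 1, and the invariant factors of ∂_1 are all 1, so H_0 = Z.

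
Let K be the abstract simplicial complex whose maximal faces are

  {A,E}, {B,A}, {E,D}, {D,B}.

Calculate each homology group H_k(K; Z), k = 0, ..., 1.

H_0 ≅ Z,  H_1 ≅ Z.

We work with the vertex ordering A < B < D < E. The simplices of K, each written with vertices in increasing order, are:

  0-simplices (4): A, B, D, E
  1-simplices (4): AB, AE, BD, DE

Hence C_0 ≅ Z^4, C_1 ≅ Z^4.

Boundary ∂_1: C_1 → C_0 is given by ∂[p,q] = [q] − [p].
As a 4×4 matrix over Z this has rank 3, with invariant factors (1,1,1).

From H_k ≅ ker(∂_k) / im(∂_{k+1}) we obtain:

  H_0: rank C_0 − rank ∂_1 = 4 − 3 = 1, and the invariant factors of ∂_1 are all 1, so H_0 = Z.
  H_1: rank ker ∂_1 − rank ∂_2 = (4 − 3) − 0 = 1, and there is no ∂_2, so H_1 = Z.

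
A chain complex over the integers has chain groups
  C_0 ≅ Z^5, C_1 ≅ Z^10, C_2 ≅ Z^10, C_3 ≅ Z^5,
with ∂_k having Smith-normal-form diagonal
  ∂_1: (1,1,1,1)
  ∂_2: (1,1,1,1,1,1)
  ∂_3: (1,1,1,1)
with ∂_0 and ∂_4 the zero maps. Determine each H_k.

H_0 = Z,  H_1 = 0,  H_2 = 0,  H_3 = Z.

H_0: b_0 = 5 − 0 − 4 = 1; torsion from ∂_1 factors > 1: none. So H_0 = Z.
H_1: b_1 = 10 − 4 − 6 = 0; torsion from ∂_2 factors > 1: none. So H_1 = 0.
H_2: b_2 = 10 − 6 − 4 = 0; torsion from ∂_3 factors > 1: none. So H_2 = 0.
H_3: b_3 = 5 − 4 − 0 = 1; torsion from ∂_4 factors > 1: none. So H_3 = Z.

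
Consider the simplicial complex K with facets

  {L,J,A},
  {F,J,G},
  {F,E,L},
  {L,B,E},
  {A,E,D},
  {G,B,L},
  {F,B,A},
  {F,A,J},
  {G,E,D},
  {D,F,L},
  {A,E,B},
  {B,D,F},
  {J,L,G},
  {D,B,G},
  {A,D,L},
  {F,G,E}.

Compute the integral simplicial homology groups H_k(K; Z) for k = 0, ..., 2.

Take the total order A < B < D < E < F < G < J < L on the vertex set. Then K (dimension 2) consists of the simplices:

  0-simplices (8): A, B, D, E, F, G, J, L
  1-simplices (24): AB, AD, AE, AF, AJ, AL, BD, BE, BF, BG, BL, DE, DF, DG, DL, EF, EG, EL, FG, FJ, FL, GJ, GL, JL
  2-simplices (16): ABE, ABF, ADE, ADL, AFJ, AJL, BDF, BDG, BEL, BGL, DEG, DFL, EFG, EFL, FGJ, GJL

so the chain groups are C_0 ≅ Z^8, C_1 ≅ Z^24, C_2 ≅ Z^16.

The boundary map ∂_1: C_1 → C_0 sends each edge [p,q] (with p < q) to q − p. For instance
  ∂BD = D − B.
The 8×24 boundary matrix has rank 7 and Smith normal form diag(1,1,1,1,1,1,1).

∂_2: C_2 → C_1 maps a triangle to the signed sum of its edges. For instance
  ∂BDG = DG − BG + BD,
  ∂DEG = EG − DG + DE.
As a 24×16 matrix over Z this has rank 15, with invariant factors (1,1,1,1,1,1,1,1,1,1,1,1,1,1,1).

From H_k ≅ ker(∂_k) / im(∂_{k+1}) we obtain:

  H_0: rank C_0 − rank ∂_1 = 8 − 7 = 1, and the invariant factors of ∂_1 are all 1, so H_0 ≅ Z.
  H_1: rank ker ∂_1 − rank ∂_2 = (24 − 7) − 15 = 2, and the invariant factors of ∂_2 are all 1, so H_1 ≅ Z^2.
  H_2: rank ker ∂_2 − rank ∂_3 = (16 − 15) − 0 = 1, and there is no ∂_3, so H_2 ≅ Z.

As a check, the Euler characteristic is 8 − 24 + 16 = 0, which agrees with 1 − 2 + 1 = 0.

H_0 ≅ Z,  H_1 ≅ Z^2,  H_2 ≅ Z.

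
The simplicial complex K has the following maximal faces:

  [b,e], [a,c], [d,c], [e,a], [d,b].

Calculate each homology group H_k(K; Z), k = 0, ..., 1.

H_0 ≅ Z,  H_1 ≅ Z.

Order the vertices as a < b < c < d < e. Listing each simplex with vertices in this order, K has dimension 1 with simplices:

  0-simplices (5): a, b, c, d, e
  1-simplices (5): ac, ae, bd, be, cd

giving chain groups C_0 ≅ Z^5, C_1 ≅ Z^5.

The boundary map ∂_1: C_1 → C_0 maps an edge to its endpoints' difference, ∂[p,q] = q − p. For instance
  ∂bd = d − b.
The 5×5 boundary matrix has rank 4 and Smith normal form diag(1,1,1,1).

Now H_k = ker ∂_k / im ∂_{k+1}, so:

  H_0: rank C_0 − rank ∂_1 = 5 − 4 = 1, and the invariant factors of ∂_1 are all 1, so H_0 ≅ Z.
  H_1: rank ker ∂_1 − rank ∂_2 = (5 − 4) − 0 = 1, and there is no ∂_2, so H_1 ≅ Z.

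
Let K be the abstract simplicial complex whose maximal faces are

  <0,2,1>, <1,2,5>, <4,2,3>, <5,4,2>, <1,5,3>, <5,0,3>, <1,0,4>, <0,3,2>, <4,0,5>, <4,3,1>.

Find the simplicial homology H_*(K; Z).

H_0 = Z,  H_1 = Z/2Z,  H_2 = 0.

K has 6 vertices, 15 edges, 10 triangles.
rank ∂_0 = 0, rank ∂_1 = 5 ⇒ b_0 = 6 − 0 − 5 = 1; all invariant factors of ∂_1 are 1 so no torsion. So H_0 ≅ Z.
rank ∂_1 = 5, rank ∂_2 = 10 ⇒ b_1 = 15 − 5 − 10 = 0; ∂_2 has invariant factor(s) [2] giving torsion. So H_1 ≅ Z/2Z.
rank ∂_2 = 10, rank ∂_3 = 0 ⇒ b_2 = 10 − 10 − 0 = 0. So H_2 ≅ 0.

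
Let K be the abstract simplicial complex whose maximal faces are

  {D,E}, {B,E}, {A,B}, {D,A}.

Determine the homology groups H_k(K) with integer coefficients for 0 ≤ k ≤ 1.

We work with the vertex ordering A < B < D < E. The simplices of K, each written with vertices in increasing order, are:

  0-simplices (4): A, B, D, E
  1-simplices (4): AB, AD, BE, DE

Hence C_0 ≅ Z^4, C_1 ≅ Z^4.

Boundary ∂_1: C_1 → C_0 sends each edge [p,q] (with p < q) to q − p. For instance
  ∂BE = E − B.
This gives a 4×4 integer matrix of rank 3; reducing to Smith normal form yields diagonal entries (1,1,1).

Reading off H_k = ker ∂_k / im ∂_{k+1}:

  H_0: rank C_0 − rank ∂_1 = 4 − 3 = 1, and the invariant factors of ∂_1 are all 1, so H_0 = Z.
  H_1: rank ker ∂_1 − rank ∂_2 = (4 − 3) − 0 = 1, and there is no ∂_2, so H_1 = Z.

H_0 = Z,  H_1 = Z.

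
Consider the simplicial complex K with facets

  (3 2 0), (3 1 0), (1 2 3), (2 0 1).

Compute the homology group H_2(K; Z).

We work with the vertex ordering 0 < 1 < 2 < 3. The simplices of K, each written with vertices in increasing order, are:

  0-simplices (4): [0], [1], [2], [3]
  1-simplices (6): [0,1], [0,2], [0,3], [1,2], [1,3], [2,3]
  2-simplices (4): [0,1,2], [0,1,3], [0,2,3], [1,2,3]

giving chain groups C_0 ≅ Z^4, C_1 ≅ Z^6, C_2 ≅ Z^4.

Boundary ∂_1: C_1 → C_0 is given by ∂[p,q] = [q] − [p].
As a 4×6 matrix over Z this has rank 3, with invariant factors (1,1,1).

The boundary map ∂_2: C_2 → C_1 maps a triangle to the signed sum of its edges. For instance
  ∂[0,1,2] = [1,2] − [0,2] + [0,1],
  ∂[0,1,3] = [1,3] − [0,3] + [0,1].
The resulting 6×4 matrix has rank 3, and its Smith normal form has invariant factors (1,1,1).

Now H_k = ker ∂_k / im ∂_{k+1}, so:

  H_2: rank ker ∂_2 − rank ∂_3 = (4 − 3) − 0 = 1, and there is no ∂_3, so H_2 ≅ Z.

H_2 = Z.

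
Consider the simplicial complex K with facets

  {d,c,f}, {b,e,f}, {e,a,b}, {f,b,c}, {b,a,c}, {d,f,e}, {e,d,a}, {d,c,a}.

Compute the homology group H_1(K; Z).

Fix the vertex order a < b < c < d < e < f and write every simplex with vertices in increasing order. Then dim K = 2 and the simplices of K are:

  0-simplices (6): a, b, c, d, e, f
  1-simplices (12): ab, ac, ad, ae, bc, be, bf, cd, cf, de, df, ef
  2-simplices (8): abc, abe, acd, ade, bcf, bef, cdf, def

giving chain groups C_0 ≅ Z^6, C_1 ≅ Z^12, C_2 ≅ Z^8.

∂_1: C_1 → C_0 is given by ∂[p,q] = [q] − [p].
The resulting 6×12 matrix has rank 5, and its Smith normal form has invariant factors (1,1,1,1,1).

Boundary ∂_2: C_2 → C_1 maps a triangle to the signed sum of its edges. For instance
  ∂abe = be − ae + ab,
  ∂acd = cd − ad + ac.
This gives a 12×8 integer matrix of rank 7; reducing to Smith normal form yields diagonal entries (1,1,1,1,1,1,1).

Computing H_k = (kernel of ∂_k) / (image of ∂_{k+1}):

  H_1: rank ker ∂_1 − rank ∂_2 = (12 − 5) − 7 = 0, and the invariant factors of ∂_2 are all 1, so H_1 = 0.

H_1 ≅ 0.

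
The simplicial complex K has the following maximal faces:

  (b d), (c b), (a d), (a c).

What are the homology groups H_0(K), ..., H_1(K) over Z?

We work with the vertex ordering a < b < c < d. The simplices of K, each written with vertices in increasing order, are:

  0-simplices (4): a, b, c, d
  1-simplices (4): ac, ad, bc, bd

giving chain groups C_0 ≅ Z^4, C_1 ≅ Z^4.

The boundary map ∂_1: C_1 → C_0 is given by ∂[p,q] = [q] − [p]. For instance
  ∂ad = d − a.
This gives a 4×4 integer matrix of rank 3; reducing to Smith normal form yields diagonal entries (1,1,1).

Reading off H_k = ker ∂_k / im ∂_{k+1}:

  H_0: rank C_0 − rank ∂_1 = 4 − 3 = 1, and the invariant factors of ∂_1 are all 1, so H_0 = Z.
  H_1: rank ker ∂_1 − rank ∂_2 = (4 − 3) − 0 = 1, and there is no ∂_2, so H_1 = Z.

(K is a triangulation of the circle S^1.)

H_0 = Z,  H_1 = Z.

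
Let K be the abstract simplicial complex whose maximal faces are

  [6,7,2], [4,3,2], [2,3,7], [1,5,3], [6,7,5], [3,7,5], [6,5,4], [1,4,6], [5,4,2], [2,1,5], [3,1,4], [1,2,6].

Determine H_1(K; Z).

K has 7 vertices, 18 edges, 12 triangles.
rank ∂_1 = 6, rank ∂_2 = 12 ⇒ b_1 = 18 − 6 − 12 = 0; ∂_2 has invariant factor(s) [2] giving torsion. So H_1 ≅ Z_2.

H_1 = Z_2.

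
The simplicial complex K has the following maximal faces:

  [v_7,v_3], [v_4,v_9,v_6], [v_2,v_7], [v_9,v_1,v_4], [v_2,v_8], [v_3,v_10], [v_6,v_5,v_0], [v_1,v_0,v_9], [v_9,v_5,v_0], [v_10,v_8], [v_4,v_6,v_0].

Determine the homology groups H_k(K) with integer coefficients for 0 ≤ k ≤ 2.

Order the vertices as v_0 < v_1 < v_2 < v_3 < v_4 < v_5 < v_6 < v_7 < v_8 < v_9 < v_10. Listing each simplex with vertices in this order, K has dimension 2 with simplices:

  0-simplices (11): [v_0], [v_1], [v_2], [v_3], [v_4], [v_5], [v_6], [v_7], [v_8], [v_9], [v_10]
  1-simplices (17): (17 of them)
  2-simplices (6): [v_0,v_1,v_9], [v_0,v_4,v_6], [v_0,v_5,v_6], [v_0,v_5,v_9], [v_1,v_4,v_9], [v_4,v_6,v_9]

giving chain groups C_0 ≅ Z^11, C_1 ≅ Z^17, C_2 ≅ Z^6.

∂_1: C_1 → C_0 is given by ∂[p,q] = [q] − [p]. For instance
  ∂[v_6,v_9] = [v_9] − [v_6].
As a 11×17 matrix over Z this has rank 9, with invariant factors (1,1,1,1,1,1,1,1,1).

The boundary map ∂_2: C_2 → C_1 maps a triangle to the signed sum of its edges. For instance
  ∂[v_1,v_4,v_9] = [v_4,v_9] − [v_1,v_9] + [v_1,v_4],
  ∂[v_0,v_5,v_6] = [v_5,v_6] − [v_0,v_6] + [v_0,v_5].
As a 17×6 matrix over Z this has rank 6, with invariant factors (1,1,1,1,1,1).

From H_k ≅ ker(∂_k) / im(∂_{k+1}) we obtain:

  H_0: rank C_0 − rank ∂_1 = 11 − 9 = 2, and the invariant factors of ∂_1 are all 1, so H_0 = Z^2.
  H_1: rank ker ∂_1 − rank ∂_2 = (17 − 9) − 6 = 2, and the invariant factors of ∂_2 are all 1, so H_1 = Z^2.
  H_2: rank ker ∂_2 − rank ∂_3 = (6 − 6) − 0 = 0, and there is no ∂_3, so H_2 = 0.

H_0 ≅ Z^2,  H_1 ≅ Z^2,  H_2 = 0.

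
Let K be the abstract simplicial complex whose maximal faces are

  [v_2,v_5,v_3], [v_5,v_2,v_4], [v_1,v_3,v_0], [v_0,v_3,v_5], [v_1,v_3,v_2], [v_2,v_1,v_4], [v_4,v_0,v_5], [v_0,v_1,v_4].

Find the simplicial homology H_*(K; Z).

Fix the vertex order v_0 < v_1 < v_2 < v_3 < v_4 < v_5 and write every simplex with vertices in increasing order. Then dim K = 2 and the simplices of K are:

  0-simplices (6): [v_0], [v_1], [v_2], [v_3], [v_4], [v_5]
  1-simplices (12): [v_0,v_1], [v_0,v_3], [v_0,v_4], [v_0,v_5], [v_1,v_2], [v_1,v_3], [v_1,v_4], [v_2,v_3], [v_2,v_4], [v_2,v_5], [v_3,v_5], [v_4,v_5]
  2-simplices (8): [v_0,v_1,v_3], [v_0,v_1,v_4], [v_0,v_3,v_5], [v_0,v_4,v_5], [v_1,v_2,v_3], [v_1,v_2,v_4], [v_2,v_3,v_5], [v_2,v_4,v_5]

Hence C_0 ≅ Z^6, C_1 ≅ Z^12, C_2 ≅ Z^8.

The boundary map ∂_1: C_1 → C_0 sends each edge [p,q] (with p < q) to q − p. For instance
  ∂[v_4,v_5] = [v_5] − [v_4].
This gives a 6×12 integer matrix of rank 5; reducing to Smith normal form yields diagonal entries (1,1,1,1,1).

∂_2: C_2 → C_1 maps a triangle to the signed sum of its edges. For instance
  ∂[v_1,v_2,v_3] = [v_2,v_3] − [v_1,v_3] + [v_1,v_2],
  ∂[v_1,v_2,v_4] = [v_2,v_4] − [v_1,v_4] + [v_1,v_2].
The resulting 12×8 matrix has rank 7, and its Smith normal form has invariant factors (1,1,1,1,1,1,1).

Now H_k = ker ∂_k / im ∂_{k+1}, so:

  H_0: rank C_0 − rank ∂_1 = 6 − 5 = 1, and the invariant factors of ∂_1 are all 1, so H_0 = Z.
  H_1: rank ker ∂_1 − rank ∂_2 = (12 − 5) − 7 = 0, and the invariant factors of ∂_2 are all 1, so H_1 = 0.
  H_2: rank ker ∂_2 − rank ∂_3 = (8 − 7) − 0 = 1, and there is no ∂_3, so H_2 = Z.

(K is a triangulation of the 2-sphere S^2.)

H_0 ≅ Z,  H_1 = 0,  H_2 ≅ Z.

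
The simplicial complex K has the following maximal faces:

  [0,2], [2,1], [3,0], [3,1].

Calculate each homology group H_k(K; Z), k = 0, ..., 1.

K has 4 vertices, 4 edges.
rank ∂_0 = 0, rank ∂_1 = 3 ⇒ b_0 = 4 − 0 − 3 = 1; all invariant factors of ∂_1 are 1 so no torsion. So H_0 = Z.
rank ∂_1 = 3, rank ∂_2 = 0 ⇒ b_1 = 4 − 3 − 0 = 1. So H_1 = Z.

H_0 ≅ Z,  H_1 ≅ Z.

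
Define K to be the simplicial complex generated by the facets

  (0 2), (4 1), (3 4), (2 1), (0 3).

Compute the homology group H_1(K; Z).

H_1 = Z.

Take the total order 0 < 1 < 2 < 3 < 4 on the vertex set. Then K (dimension 1) consists of the simplices:

  0-simplices (5): [0], [1], [2], [3], [4]
  1-simplices (5): [0,2], [0,3], [1,2], [1,4], [3,4]

Hence C_0 ≅ Z^5, C_1 ≅ Z^5.

The boundary map ∂_1: C_1 → C_0 maps an edge to its endpoints' difference, ∂[p,q] = q − p. For instance
  ∂[0,2] = [2] − [0].
The resulting 5×5 matrix has rank 4, and its Smith normal form has invariant factors (1,1,1,1).

Now H_k = ker ∂_k / im ∂_{k+1}, so:

  H_1: rank ker ∂_1 − rank ∂_2 = (5 − 4) − 0 = 1, and there is no ∂_2, so H_1 = Z.

(K is a triangulation of the circle S^1.)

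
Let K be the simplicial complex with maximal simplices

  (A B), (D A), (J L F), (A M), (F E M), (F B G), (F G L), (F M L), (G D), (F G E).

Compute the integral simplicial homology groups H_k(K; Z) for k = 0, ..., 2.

Fix the vertex order A < B < D < E < F < G < J < L < M and write every simplex with vertices in increasing order. Then dim K = 2 and the simplices of K are:

  0-simplices (9): A, B, D, E, F, G, J, L, M
  1-simplices (16): AB, AD, AM, BF, BG, DG, EF, EG, EM, FG, FJ, FL, FM, GL, JL, LM
  2-simplices (6): BFG, EFG, EFM, FGL, FJL, FLM

giving chain groups C_0 ≅ Z^9, C_1 ≅ Z^16, C_2 ≅ Z^6.

The boundary map ∂_1: C_1 → C_0 sends each edge [p,q] (with p < q) to q − p. For instance
  ∂BF = F − B.
The 9×16 boundary matrix has rank 8 and Smith normal form diag(1,1,1,1,1,1,1,1).

The boundary map ∂_2: C_2 → C_1 maps a triangle to the signed sum of its edges. For instance
  ∂FLM = LM − FM + FL,
  ∂EFM = FM − EM + EF.
This gives a 16×6 integer matrix of rank 6; reducing to Smith normal form yields diagonal entries (1,1,1,1,1,1).

Computing H_k = (kernel of ∂_k) / (image of ∂_{k+1}):

  H_0: rank C_0 − rank ∂_1 = 9 − 8 = 1, and the invariant factors of ∂_1 are all 1, so H_0 ≅ Z.
  H_1: rank ker ∂_1 − rank ∂_2 = (16 − 8) − 6 = 2, and the invariant factors of ∂_2 are all 1, so H_1 ≅ Z^2.
  H_2: rank ker ∂_2 − rank ∂_3 = (6 − 6) − 0 = 0, and there is no ∂_3, so H_2 ≅ 0.

As a check, the Euler characteristic is 9 − 16 + 6 = -1, which agrees with 1 − 2 + 0 = -1.

H_0 = Z,  H_1 = Z^2,  H_2 = 0.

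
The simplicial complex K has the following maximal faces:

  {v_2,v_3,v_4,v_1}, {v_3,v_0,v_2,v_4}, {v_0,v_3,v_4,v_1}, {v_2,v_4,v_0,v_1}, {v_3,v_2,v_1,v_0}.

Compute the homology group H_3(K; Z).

Take the total order v_0 < v_1 < v_2 < v_3 < v_4 on the vertex set. Then K (dimension 3) consists of the simplices:

  0-simplices (5): [v_0], [v_1], [v_2], [v_3], [v_4]
  1-simplices (10): [v_0,v_1], [v_0,v_2], [v_0,v_3], [v_0,v_4], [v_1,v_2], [v_1,v_3], [v_1,v_4], [v_2,v_3], [v_2,v_4], [v_3,v_4]
  2-simplices (10): [v_0,v_1,v_2], [v_0,v_1,v_3], [v_0,v_1,v_4], [v_0,v_2,v_3], [v_0,v_2,v_4], [v_0,v_3,v_4], [v_1,v_2,v_3], [v_1,v_2,v_4], [v_1,v_3,v_4], [v_2,v_3,v_4]
  3-simplices (5): [v_0,v_1,v_2,v_3], [v_0,v_1,v_2,v_4], [v_0,v_1,v_3,v_4], [v_0,v_2,v_3,v_4], [v_1,v_2,v_3,v_4]

giving chain groups C_0 ≅ Z^5, C_1 ≅ Z^10, C_2 ≅ Z^10, C_3 ≅ Z^5.

The boundary map ∂_1: C_1 → C_0 is given by ∂[p,q] = [q] − [p]. For instance
  ∂[v_3,v_4] = [v_4] − [v_3].
The resulting 5×10 matrix has rank 4, and its Smith normal form has invariant factors (1,1,1,1).

∂_2: C_2 → C_1 acts by ∂[p,q,r] = [q,r] − [p,r] + [p,q]. For instance
  ∂[v_0,v_1,v_3] = [v_1,v_3] − [v_0,v_3] + [v_0,v_1],
  ∂[v_0,v_3,v_4] = [v_3,v_4] − [v_0,v_4] + [v_0,v_3].
The resulting 10×10 matrix has rank 6, and its Smith normal form has invariant factors (1,1,1,1,1,1).

∂_3: C_3 → C_2 sends each 3-simplex σ to the alternating sum Σ_i (−1)^i (σ with its i-th vertex removed). For instance
  ∂[v_0,v_1,v_2,v_4] = [v_1,v_2,v_4] − [v_0,v_2,v_4] + [v_0,v_1,v_4] − [v_0,v_1,v_2],
  ∂[v_0,v_2,v_3,v_4] = [v_2,v_3,v_4] − [v_0,v_3,v_4] + [v_0,v_2,v_4] − [v_0,v_2,v_3].
This gives a 10×5 integer matrix of rank 4; reducing to Smith normal form yields diagonal entries (1,1,1,1).

Now H_k = ker ∂_k / im ∂_{k+1}, so:

  H_3: rank ker ∂_3 − rank ∂_4 = (5 − 4) − 0 = 1, and there is no ∂_4, so H_3 ≅ Z.

(K is a triangulation of the 3-sphere S^3.)

H_3 ≅ Z.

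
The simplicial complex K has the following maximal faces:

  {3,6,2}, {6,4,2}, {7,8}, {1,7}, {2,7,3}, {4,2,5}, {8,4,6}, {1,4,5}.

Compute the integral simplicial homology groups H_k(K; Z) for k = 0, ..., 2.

We work with the vertex ordering 1 < 2 < 3 < 4 < 5 < 6 < 7 < 8. The simplices of K, each written with vertices in increasing order, are:

  0-simplices (8): [1], [2], [3], [4], [5], [6], [7], [8]
  1-simplices (15): [1,4], [1,5], [1,7], [2,3], [2,4], [2,5], [2,6], [2,7], [3,6], [3,7], [4,5], [4,6], [4,8], [6,8], [7,8]
  2-simplices (6): [1,4,5], [2,3,6], [2,3,7], [2,4,5], [2,4,6], [4,6,8]

so the chain groups are C_0 ≅ Z^8, C_1 ≅ Z^15, C_2 ≅ Z^6.

∂_1: C_1 → C_0 is given by ∂[p,q] = [q] − [p]. For instance
  ∂[4,8] = [8] − [4].
The 8×15 boundary matrix has rank 7 and Smith normal form diag(1,1,1,1,1,1,1).

∂_2: C_2 → C_1 maps a triangle to the signed sum of its edges. For instance
  ∂[2,3,6] = [3,6] − [2,6] + [2,3],
  ∂[2,4,6] = [4,6] − [2,6] + [2,4].
The 15×6 boundary matrix has rank 6 and Smith normal form diag(1,1,1,1,1,1).

From H_k ≅ ker(∂_k) / im(∂_{k+1}) we obtain:

  H_0: rank C_0 − rank ∂_1 = 8 − 7 = 1, and the invariant factors of ∂_1 are all 1, so H_0 = Z.
  H_1: rank ker ∂_1 − rank ∂_2 = (15 − 7) − 6 = 2, and the invariant factors of ∂_2 are all 1, so H_1 = Z^2.
  H_2: rank ker ∂_2 − rank ∂_3 = (6 − 6) − 0 = 0, and there is no ∂_3, so H_2 = 0.

H_0 ≅ Z,  H_1 ≅ Z^2,  H_2 = 0.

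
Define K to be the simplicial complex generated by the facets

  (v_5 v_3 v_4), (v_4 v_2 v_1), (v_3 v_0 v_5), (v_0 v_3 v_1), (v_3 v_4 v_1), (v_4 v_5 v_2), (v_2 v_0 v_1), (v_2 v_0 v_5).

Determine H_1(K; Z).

K has 6 vertices, 12 edges, 8 triangles.
rank ∂_1 = 5, rank ∂_2 = 7 ⇒ b_1 = 12 − 5 − 7 = 0; all invariant factors of ∂_2 are 1 so no torsion. So H_1 = 0.

H_1 = 0.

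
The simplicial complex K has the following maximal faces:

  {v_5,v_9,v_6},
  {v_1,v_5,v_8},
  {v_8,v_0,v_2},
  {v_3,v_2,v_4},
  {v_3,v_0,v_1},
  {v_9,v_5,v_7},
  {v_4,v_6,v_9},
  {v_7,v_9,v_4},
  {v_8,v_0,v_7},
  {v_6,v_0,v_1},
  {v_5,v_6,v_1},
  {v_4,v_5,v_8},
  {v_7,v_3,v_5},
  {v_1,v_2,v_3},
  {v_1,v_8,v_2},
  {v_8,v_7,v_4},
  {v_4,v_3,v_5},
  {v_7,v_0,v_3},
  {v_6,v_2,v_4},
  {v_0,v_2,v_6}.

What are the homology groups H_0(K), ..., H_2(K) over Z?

K has 10 vertices, 30 edges, 20 triangles.
rank ∂_0 = 0, rank ∂_1 = 9 ⇒ b_0 = 10 − 0 − 9 = 1; all invariant factors of ∂_1 are 1 so no torsion. So H_0 ≅ Z.
rank ∂_1 = 9, rank ∂_2 = 20 ⇒ b_1 = 30 − 9 − 20 = 1; ∂_2 has invariant factor(s) [2] giving torsion. So H_1 ≅ Z × Z/2.
rank ∂_2 = 20, rank ∂_3 = 0 ⇒ b_2 = 20 − 20 − 0 = 0. So H_2 ≅ 0.

H_0 = Z,  H_1 = Z × Z/2,  H_2 = 0.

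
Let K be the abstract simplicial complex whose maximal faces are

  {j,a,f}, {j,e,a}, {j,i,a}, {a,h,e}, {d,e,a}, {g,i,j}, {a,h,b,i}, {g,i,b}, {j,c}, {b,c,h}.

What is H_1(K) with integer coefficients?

H_1 = Z.

K has 10 vertices, 21 edges, 12 triangles, 1 3-simplex.
rank ∂_1 = 9, rank ∂_2 = 11 ⇒ b_1 = 21 − 9 − 11 = 1; all invariant factors of ∂_2 are 1 so no torsion. So H_1 = Z.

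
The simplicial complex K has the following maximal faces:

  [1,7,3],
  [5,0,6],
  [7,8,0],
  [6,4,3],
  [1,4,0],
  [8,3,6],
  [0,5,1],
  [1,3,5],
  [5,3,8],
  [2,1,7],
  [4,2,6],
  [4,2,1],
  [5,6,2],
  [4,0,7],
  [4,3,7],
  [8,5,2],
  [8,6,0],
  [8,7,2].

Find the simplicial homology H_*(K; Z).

H_0 ≅ Z,  H_1 ≅ Z ⊕ Z_2,  H_2 = 0.

Take the total order 0 < 1 < 2 < 3 < 4 < 5 < 6 < 7 < 8 on the vertex set. Then K (dimension 2) consists of the simplices:

  0-simplices (9): [0], [1], [2], [3], [4], [5], [6], [7], [8]
  1-simplices (27): (27 of them)
  2-simplices (18): [0,1,4], [0,1,5], [0,4,7], [0,5,6], [0,6,8], [0,7,8], [1,2,4], [1,2,7], [1,3,5], [1,3,7], [2,4,6], [2,5,6], [2,5,8], [2,7,8], [3,4,6], [3,4,7], [3,5,8], [3,6,8]

so the chain groups are C_0 ≅ Z^9, C_1 ≅ Z^27, C_2 ≅ Z^18.

The boundary map ∂_1: C_1 → C_0 is given by ∂[p,q] = [q] − [p].
As a 9×27 matrix over Z this has rank 8, with invariant factors (1,1,1,1,1,1,1,1).

The boundary map ∂_2: C_2 → C_1 maps a triangle to the signed sum of its edges. For instance
  ∂[0,1,4] = [1,4] − [0,4] + [0,1],
  ∂[2,7,8] = [7,8] − [2,8] + [2,7].
The resulting 27×18 matrix has rank 18, and its Smith normal form has invariant factors (1,1,1,1,1,1,1,1,1,1,1,1,1,1,1,1,1,2).

Computing H_k = (kernel of ∂_k) / (image of ∂_{k+1}):

  H_0: rank C_0 − rank ∂_1 = 9 − 8 = 1, and the invariant factors of ∂_1 are all 1, so H_0 ≅ Z.
  H_1: rank ker ∂_1 − rank ∂_2 = (27 − 8) − 18 = 1, and ∂_2 has invariant factor 2 > 1, so H_1 ≅ Z ⊕ Z_2.
  H_2: rank ker ∂_2 − rank ∂_3 = (18 − 18) − 0 = 0, and there is no ∂_3, so H_2 ≅ 0.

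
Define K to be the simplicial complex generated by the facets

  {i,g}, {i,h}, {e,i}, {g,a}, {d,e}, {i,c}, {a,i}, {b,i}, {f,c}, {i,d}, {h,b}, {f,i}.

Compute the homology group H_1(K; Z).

H_1 ≅ Z^4.

We work with the vertex ordering a < b < c < d < e < f < g < h < i. The simplices of K, each written with vertices in increasing order, are:

  0-simplices (9): a, b, c, d, e, f, g, h, i
  1-simplices (12): ag, ai, bh, bi, cf, ci, de, di, ei, fi, gi, hi

giving chain groups C_0 ≅ Z^9, C_1 ≅ Z^12.

The boundary map ∂_1: C_1 → C_0 maps an edge to its endpoints' difference, ∂[p,q] = q − p.
The 9×12 boundary matrix has rank 8 and Smith normal form diag(1,1,1,1,1,1,1,1).

Reading off H_k = ker ∂_k / im ∂_{k+1}:

  H_1: rank ker ∂_1 − rank ∂_2 = (12 − 8) − 0 = 4, and there is no ∂_2, so H_1 = Z^4.

(K is a triangulation of a wedge of 4 circles.)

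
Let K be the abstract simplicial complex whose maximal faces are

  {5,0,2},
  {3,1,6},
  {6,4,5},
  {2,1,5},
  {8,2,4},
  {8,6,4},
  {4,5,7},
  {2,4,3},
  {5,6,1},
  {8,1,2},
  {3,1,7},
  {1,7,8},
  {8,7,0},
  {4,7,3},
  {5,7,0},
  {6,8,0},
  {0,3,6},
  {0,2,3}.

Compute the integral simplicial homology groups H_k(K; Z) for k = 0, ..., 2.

K has 9 vertices, 27 edges, 18 triangles.
rank ∂_0 = 0, rank ∂_1 = 8 ⇒ b_0 = 9 − 0 − 8 = 1; all invariant factors of ∂_1 are 1 so no torsion. So H_0 = Z.
rank ∂_1 = 8, rank ∂_2 = 17 ⇒ b_1 = 27 − 8 − 17 = 2; all invariant factors of ∂_2 are 1 so no torsion. So H_1 = Z^2.
rank ∂_2 = 17, rank ∂_3 = 0 ⇒ b_2 = 18 − 17 − 0 = 1. So H_2 = Z.

H_0 = Z,  H_1 = Z^2,  H_2 = Z.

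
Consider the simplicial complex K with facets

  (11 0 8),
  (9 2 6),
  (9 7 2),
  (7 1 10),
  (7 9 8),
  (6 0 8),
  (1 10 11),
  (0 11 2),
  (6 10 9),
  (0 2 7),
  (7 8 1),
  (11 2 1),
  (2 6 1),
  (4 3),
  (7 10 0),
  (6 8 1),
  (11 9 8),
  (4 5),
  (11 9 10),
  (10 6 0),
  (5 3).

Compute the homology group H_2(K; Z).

We work with the vertex ordering 0 < 1 < 2 < 3 < 4 < 5 < 6 < 7 < 8 < 9 < 10 < 11. The simplices of K, each written with vertices in increasing order, are:

  0-simplices (12): [0], [1], [2], [3], [4], [5], [6], [7], [8], [9], [10], [11]
  1-simplices (30): (30 of them)
  2-simplices (18): (18 of them)

so the chain groups are C_0 ≅ Z^12, C_1 ≅ Z^30, C_2 ≅ Z^18.

Boundary ∂_1: C_1 → C_0 maps an edge to its endpoints' difference, ∂[p,q] = q − p.
The resulting 12×30 matrix has rank 10, and its Smith normal form has invariant factors (1,1,1,1,1,1,1,1,1,1).

The boundary map ∂_2: C_2 → C_1 acts by ∂[p,q,r] = [q,r] − [p,r] + [p,q]. For instance
  ∂[1,2,11] = [2,11] − [1,11] + [1,2],
  ∂[0,6,10] = [6,10] − [0,10] + [0,6].
The 30×18 boundary matrix has rank 17 and Smith normal form diag(1,1,1,1,1,1,1,1,1,1,1,1,1,1,1,1,1).

Now H_k = ker ∂_k / im ∂_{k+1}, so:

  H_2: rank ker ∂_2 − rank ∂_3 = (18 − 17) − 0 = 1, and there is no ∂_3, so H_2 = Z.

(K is a triangulation of the disjoint union of the torus T^2 and the circle S^1.)

H_2 ≅ Z.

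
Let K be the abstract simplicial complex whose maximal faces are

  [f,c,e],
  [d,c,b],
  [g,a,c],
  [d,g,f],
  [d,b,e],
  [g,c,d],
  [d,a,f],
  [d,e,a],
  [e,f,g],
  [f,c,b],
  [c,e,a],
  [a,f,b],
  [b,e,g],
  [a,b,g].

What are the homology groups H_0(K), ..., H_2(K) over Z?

H_0 ≅ Z,  H_1 ≅ Z^2,  H_2 ≅ Z.

K has 7 vertices, 21 edges, 14 triangles.
rank ∂_0 = 0, rank ∂_1 = 6 ⇒ b_0 = 7 − 0 − 6 = 1; all invariant factors of ∂_1 are 1 so no torsion. So H_0 ≅ Z.
rank ∂_1 = 6, rank ∂_2 = 13 ⇒ b_1 = 21 − 6 − 13 = 2; all invariant factors of ∂_2 are 1 so no torsion. So H_1 ≅ Z^2.
rank ∂_2 = 13, rank ∂_3 = 0 ⇒ b_2 = 14 − 13 − 0 = 1. So H_2 ≅ Z.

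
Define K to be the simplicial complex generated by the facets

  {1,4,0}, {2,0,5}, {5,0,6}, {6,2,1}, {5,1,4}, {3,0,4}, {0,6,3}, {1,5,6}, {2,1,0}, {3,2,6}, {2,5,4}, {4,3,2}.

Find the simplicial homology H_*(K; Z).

H_0 = Z,  H_1 = Z/2,  H_2 = 0.

Take the total order 0 < 1 < 2 < 3 < 4 < 5 < 6 on the vertex set. Then K (dimension 2) consists of the simplices:

  0-simplices (7): [0], [1], [2], [3], [4], [5], [6]
  1-simplices (18): [0,1], [0,2], [0,3], [0,4], [0,5], [0,6], [1,2], [1,4], [1,5], [1,6], [2,3], [2,4], [2,5], [2,6], [3,4], [3,6], [4,5], [5,6]
  2-simplices (12): [0,1,2], [0,1,4], [0,2,5], [0,3,4], [0,3,6], [0,5,6], [1,2,6], [1,4,5], [1,5,6], [2,3,4], [2,3,6], [2,4,5]

giving chain groups C_0 ≅ Z^7, C_1 ≅ Z^18, C_2 ≅ Z^12.

The boundary map ∂_1: C_1 → C_0 maps an edge to its endpoints' difference, ∂[p,q] = q − p. For instance
  ∂[2,4] = [4] − [2].
This gives a 7×18 integer matrix of rank 6; reducing to Smith normal form yields diagonal entries (1,1,1,1,1,1).

Boundary ∂_2: C_2 → C_1 sends each 2-simplex [p,q,r] to [q,r] − [p,r] + [p,q]. For instance
  ∂[2,3,6] = [3,6] − [2,6] + [2,3],
  ∂[0,3,6] = [3,6] − [0,6] + [0,3].
As a 18×12 matrix over Z this has rank 12, with invariant factors (1,1,1,1,1,1,1,1,1,1,1,2).

Reading off H_k = ker ∂_k / im ∂_{k+1}:

  H_0: rank C_0 − rank ∂_1 = 7 − 6 = 1, and the invariant factors of ∂_1 are all 1, so H_0 ≅ Z.
  H_1: rank ker ∂_1 − rank ∂_2 = (18 − 6) − 12 = 0, and ∂_2 has invariant factor 2 > 1, so H_1 ≅ Z/2.
  H_2: rank ker ∂_2 − rank ∂_3 = (12 − 12) − 0 = 0, and there is no ∂_3, so H_2 ≅ 0.

(K is a triangulation of the real projective plane RP^2.)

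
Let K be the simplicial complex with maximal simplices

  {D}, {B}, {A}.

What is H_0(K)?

Take the total order A < B < D on the vertex set. Then K (dimension 0) consists of the simplices:

  0-simplices (3): A, B, D

so the chain groups are C_0 ≅ Z^3.

Now H_k = ker ∂_k / im ∂_{k+1}, so:

  H_0: rank C_0 − rank ∂_1 = 3 − 0 = 3, and there is no ∂_1, so H_0 = Z^3.

H_0 ≅ Z^3.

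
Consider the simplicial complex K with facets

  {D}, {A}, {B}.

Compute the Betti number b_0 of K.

Fix the vertex order A < B < D and write every simplex with vertices in increasing order. Then dim K = 0 and the simplices of K are:

  0-simplices (3): A, B, D

giving chain groups C_0 ≅ Z^3.

Now H_k = ker ∂_k / im ∂_{k+1}, so:

  H_0: rank C_0 − rank ∂_1 = 3 − 0 = 3, and there is no ∂_1, so H_0 = Z^3.

Hence the Betti numbers are b_0 = 3.

b_0 = 3.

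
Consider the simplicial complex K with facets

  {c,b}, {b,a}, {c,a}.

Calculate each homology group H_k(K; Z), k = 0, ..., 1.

H_0 ≅ Z,  H_1 ≅ Z.

We work with the vertex ordering a < b < c. The simplices of K, each written with vertices in increasing order, are:

  0-simplices (3): a, b, c
  1-simplices (3): ab, ac, bc

so the chain groups are C_0 ≅ Z^3, C_1 ≅ Z^3.

∂_1: C_1 → C_0 maps an edge to its endpoints' difference, ∂[p,q] = q − p. For instance
  ∂bc = c − b.
This gives a 3×3 integer matrix of rank 2; reducing to Smith normal form yields diagonal entries (1,1).

From H_k ≅ ker(∂_k) / im(∂_{k+1}) we obtain:

  H_0: rank C_0 − rank ∂_1 = 3 − 2 = 1, and the invariant factors of ∂_1 are all 1, so H_0 = Z.
  H_1: rank ker ∂_1 − rank ∂_2 = (3 − 2) − 0 = 1, and there is no ∂_2, so H_1 = Z.

As a check, the Euler characteristic is 3 − 3 = 0, which agrees with 1 − 1 = 0.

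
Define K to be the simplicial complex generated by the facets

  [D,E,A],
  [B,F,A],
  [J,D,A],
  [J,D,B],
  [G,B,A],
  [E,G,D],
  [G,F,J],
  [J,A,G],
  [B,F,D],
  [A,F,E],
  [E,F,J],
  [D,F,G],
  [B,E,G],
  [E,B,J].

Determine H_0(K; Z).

H_0 = Z.

Order the vertices as A < B < D < E < F < G < J. Listing each simplex with vertices in this order, K has dimension 2 with simplices:

  0-simplices (7): A, B, D, E, F, G, J
  1-simplices (21): AB, AD, AE, AF, AG, AJ, BD, BE, BF, BG, BJ, DE, DF, DG, DJ, EF, EG, EJ, FG, FJ, GJ
  2-simplices (14): ABF, ABG, ADE, ADJ, AEF, AGJ, BDF, BDJ, BEG, BEJ, DEG, DFG, EFJ, FGJ

so the chain groups are C_0 ≅ Z^7, C_1 ≅ Z^21, C_2 ≅ Z^14.

Boundary ∂_1: C_1 → C_0 is given by ∂[p,q] = [q] − [p].
The 7×21 boundary matrix has rank 6 and Smith normal form diag(1,1,1,1,1,1).

∂_2: C_2 → C_1 acts by ∂[p,q,r] = [q,r] − [p,r] + [p,q]. For instance
  ∂ADJ = DJ − AJ + AD,
  ∂AGJ = GJ − AJ + AG.
The 21×14 boundary matrix has rank 13 and Smith normal form diag(1,1,1,1,1,1,1,1,1,1,1,1,1).

From H_k ≅ ker(∂_k) / im(∂_{k+1}) we obtain:

  H_0: rank C_0 − rank ∂_1 = 7 − 6 = 1, and the invariant factors of ∂_1 are all 1, so H_0 = Z.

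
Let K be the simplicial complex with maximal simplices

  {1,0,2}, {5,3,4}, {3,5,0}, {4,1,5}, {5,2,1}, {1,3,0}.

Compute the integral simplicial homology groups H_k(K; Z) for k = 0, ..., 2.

Take the total order 0 < 1 < 2 < 3 < 4 < 5 on the vertex set. Then K (dimension 2) consists of the simplices:

  0-simplices (6): [0], [1], [2], [3], [4], [5]
  1-simplices (12): [0,1], [0,2], [0,3], [0,5], [1,2], [1,3], [1,4], [1,5], [2,5], [3,4], [3,5], [4,5]
  2-simplices (6): [0,1,2], [0,1,3], [0,3,5], [1,2,5], [1,4,5], [3,4,5]

Hence C_0 ≅ Z^6, C_1 ≅ Z^12, C_2 ≅ Z^6.

∂_1: C_1 → C_0 maps an edge to its endpoints' difference, ∂[p,q] = q − p.
This gives a 6×12 integer matrix of rank 5; reducing to Smith normal form yields diagonal entries (1,1,1,1,1).

Boundary ∂_2: C_2 → C_1 maps a triangle to the signed sum of its edges. For instance
  ∂[0,1,3] = [1,3] − [0,3] + [0,1],
  ∂[0,1,2] = [1,2] − [0,2] + [0,1].
The resulting 12×6 matrix has rank 6, and its Smith normal form has invariant factors (1,1,1,1,1,1).

Reading off H_k = ker ∂_k / im ∂_{k+1}:

  H_0: rank C_0 − rank ∂_1 = 6 − 5 = 1, and the invariant factors of ∂_1 are all 1, so H_0 ≅ Z.
  H_1: rank ker ∂_1 − rank ∂_2 = (12 − 5) − 6 = 1, and the invariant factors of ∂_2 are all 1, so H_1 ≅ Z.
  H_2: rank ker ∂_2 − rank ∂_3 = (6 − 6) − 0 = 0, and there is no ∂_3, so H_2 ≅ 0.

(K is a triangulation of the cylinder S^1 x I.)

H_0 ≅ Z,  H_1 ≅ Z,  H_2 = 0.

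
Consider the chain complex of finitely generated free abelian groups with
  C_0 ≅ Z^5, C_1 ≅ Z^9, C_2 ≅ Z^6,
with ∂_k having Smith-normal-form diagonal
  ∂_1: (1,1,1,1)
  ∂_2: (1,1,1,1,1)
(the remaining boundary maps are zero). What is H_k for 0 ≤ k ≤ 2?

H_0: b_0 = 5 − 0 − 4 = 1; torsion from ∂_1 factors > 1: none. So H_0 ≅ Z.
H_1: b_1 = 9 − 4 − 5 = 0; torsion from ∂_2 factors > 1: none. So H_1 ≅ 0.
H_2: b_2 = 6 − 5 − 0 = 1; torsion from ∂_3 factors > 1: none. So H_2 ≅ Z.

H_0 ≅ Z,  H_1 = 0,  H_2 ≅ Z.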